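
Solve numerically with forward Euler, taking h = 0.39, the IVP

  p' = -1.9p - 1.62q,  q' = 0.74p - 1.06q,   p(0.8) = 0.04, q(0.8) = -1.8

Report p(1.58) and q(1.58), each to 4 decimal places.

Euler on (p,q): p_{n+1} = p_n + h·p', q_{n+1} = q_n + h·q'.
0.800000: (0.040000, -1.800000); f=(2.840000, 1.937600) → (1.147600, -1.044336)
1.190000: (1.147600, -1.044336); f=(-0.488616, 1.956220) → (0.957040, -0.281410)
(p(1.58), q(1.58)) ≈ (0.9570, -0.2814)

0.9570, -0.2814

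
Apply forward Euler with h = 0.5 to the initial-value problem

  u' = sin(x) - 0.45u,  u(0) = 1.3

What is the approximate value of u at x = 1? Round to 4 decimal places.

1.0205

Euler: u_{n+1} = u_n + h·f(x_n, u_n).
x=0.000000, u=1.300000: f=-0.585000 → u ← 1.300000 + 0.5·(-0.585000) = 1.007500
x=0.500000, u=1.007500: f=0.026051 → u ← 1.007500 + 0.5·0.026051 = 1.020525
u(1) ≈ 1.0205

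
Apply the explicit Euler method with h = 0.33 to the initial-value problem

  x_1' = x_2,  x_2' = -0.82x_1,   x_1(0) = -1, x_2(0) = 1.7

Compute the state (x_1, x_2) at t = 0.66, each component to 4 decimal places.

Euler on (x_1,x_2): x_1_{n+1} = x_1_n + h·x_1', x_2_{n+1} = x_2_n + h·x_2'.
0.000000: (-1.000000, 1.700000); f=(1.700000, 0.820000) → (-0.439000, 1.970600)
0.330000: (-0.439000, 1.970600); f=(1.970600, 0.359980) → (0.211298, 2.089393)
(x_1(0.66), x_2(0.66)) ≈ (0.2113, 2.0894)

0.2113, 2.0894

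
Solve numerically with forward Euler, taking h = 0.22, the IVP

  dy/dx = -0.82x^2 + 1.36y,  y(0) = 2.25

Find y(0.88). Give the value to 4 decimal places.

Euler: y_{n+1} = y_n + h·f(x_n, y_n).
x=0.000000, y=2.250000: f=3.060000 → y ← 2.250000 + 0.22·3.060000 = 2.923200
x=0.220000, y=2.923200: f=3.935864 → y ← 2.923200 + 0.22·3.935864 = 3.789090
x=0.440000, y=3.789090: f=4.994411 → y ← 3.789090 + 0.22·4.994411 = 4.887860
x=0.660000, y=4.887860: f=6.290298 → y ← 4.887860 + 0.22·6.290298 = 6.271726
y(0.88) ≈ 6.2717

6.2717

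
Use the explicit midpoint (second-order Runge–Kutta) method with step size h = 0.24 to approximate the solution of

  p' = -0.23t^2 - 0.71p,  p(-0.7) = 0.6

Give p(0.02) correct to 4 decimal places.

0.3444

Midpoint: k1 = f(t_n, p_n); k2 = f(t_n + h/2, p_n + (h/2)·k1); p_{n+1} = p_n + h·k2.
t=-0.700000, p=0.600000:
  k1 = f(-0.700000, 0.600000) = -0.538700
  k2 = f(-0.580000, 0.535356) = -0.457475
  p ← 0.600000 + 0.24·(-0.457475) = 0.490206
t=-0.460000, p=0.490206:
  k1 = f(-0.460000, 0.490206) = -0.396714
  k2 = f(-0.340000, 0.442600) = -0.340834
  p ← 0.490206 + 0.24·(-0.340834) = 0.408406
t=-0.220000, p=0.408406:
  k1 = f(-0.220000, 0.408406) = -0.301100
  k2 = f(-0.100000, 0.372274) = -0.266614
  p ← 0.408406 + 0.24·(-0.266614) = 0.344418
p(0.02) ≈ 0.3444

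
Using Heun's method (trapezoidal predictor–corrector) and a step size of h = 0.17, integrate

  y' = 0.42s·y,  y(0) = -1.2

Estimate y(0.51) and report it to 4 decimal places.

-1.2673

Heun: k1 = f(s_n, y_n); k2 = f(s_n + h, y_n + h·k1); y_{n+1} = y_n + (h/2)·(k1 + k2).
s=0.000000, y=-1.200000:
  k1 = f(0.000000, -1.200000) = 0.000000
  k2 = f(0.170000, -1.200000) = -0.085680
  y ← -1.200000 + (0.17/2)·(0.000000 + (-0.085680)) = -1.207283
s=0.170000, y=-1.207283:
  k1 = f(0.170000, -1.207283) = -0.086200
  k2 = f(0.340000, -1.221937) = -0.174493
  y ← -1.207283 + (0.17/2)·(-0.086200 + (-0.174493)) = -1.229442
s=0.340000, y=-1.229442:
  k1 = f(0.340000, -1.229442) = -0.175564
  k2 = f(0.510000, -1.259288) = -0.269739
  y ← -1.229442 + (0.17/2)·(-0.175564 + (-0.269739)) = -1.267292
y(0.51) ≈ -1.2673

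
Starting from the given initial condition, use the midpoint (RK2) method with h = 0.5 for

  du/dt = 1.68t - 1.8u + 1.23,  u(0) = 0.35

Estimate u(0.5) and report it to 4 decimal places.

0.7250

Midpoint: k1 = f(t_n, u_n); k2 = f(t_n + h/2, u_n + (h/2)·k1); u_{n+1} = u_n + h·k2.
t=0.000000, u=0.350000:
  k1 = f(0.000000, 0.350000) = 0.600000
  k2 = f(0.250000, 0.500000) = 0.750000
  u ← 0.350000 + 0.5·0.750000 = 0.725000
u(0.5) ≈ 0.7250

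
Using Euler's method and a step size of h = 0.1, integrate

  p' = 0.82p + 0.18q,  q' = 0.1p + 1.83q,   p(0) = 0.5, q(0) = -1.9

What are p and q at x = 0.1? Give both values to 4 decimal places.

Euler on (p,q): p_{n+1} = p_n + h·p', q_{n+1} = q_n + h·q'.
0.000000: (0.500000, -1.900000); f=(0.068000, -3.427000) → (0.506800, -2.242700)
(p(0.1), q(0.1)) ≈ (0.5068, -2.2427)

0.5068, -2.2427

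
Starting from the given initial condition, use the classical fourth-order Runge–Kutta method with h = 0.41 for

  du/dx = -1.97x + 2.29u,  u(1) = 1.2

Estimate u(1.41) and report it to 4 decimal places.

RK4: k1 = f(x_n, u_n); k2 = f(x_n + h/2, u_n + (h/2)·k1); k3 = f(x_n + h/2, u_n + (h/2)·k2); k4 = f(x_n + h, u_n + h·k3); u_{n+1} = u_n + (h/6)·(k1 + 2k2 + 2k3 + k4).
x=1.000000, u=1.200000:
  k1 = f(1.000000, 1.200000) = 0.778000
  k2 = f(1.205000, 1.359490) = 0.739382
  k3 = f(1.205000, 1.351573) = 0.721253
  k4 = f(1.410000, 1.495714) = 0.647484
  u ← 1.200000 + (0.41/6)·(k1 + 2k2 + 2k3 + k4) = 1.497028
u(1.41) ≈ 1.4970

1.4970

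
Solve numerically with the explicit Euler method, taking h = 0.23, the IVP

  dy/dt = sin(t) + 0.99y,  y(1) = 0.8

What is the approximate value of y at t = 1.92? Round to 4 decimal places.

3.0113

Euler: y_{n+1} = y_n + h·f(t_n, y_n).
t=1.000000, y=0.800000: f=1.633471 → y ← 0.800000 + 0.23·1.633471 = 1.175698
t=1.230000, y=1.175698: f=2.106430 → y ← 1.175698 + 0.23·2.106430 = 1.660177
t=1.460000, y=1.660177: f=2.637444 → y ← 1.660177 + 0.23·2.637444 = 2.266789
t=1.690000, y=2.266789: f=3.237025 → y ← 2.266789 + 0.23·3.237025 = 3.011305
y(1.92) ≈ 3.0113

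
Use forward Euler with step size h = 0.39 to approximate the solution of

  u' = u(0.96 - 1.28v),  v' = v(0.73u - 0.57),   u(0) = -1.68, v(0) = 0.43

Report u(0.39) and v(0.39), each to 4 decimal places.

-1.9484, 0.1287

Euler on (u,v): u_{n+1} = u_n + h·u', v_{n+1} = v_n + h·v'.
0.000000: (-1.680000, 0.430000); f=(-0.688128, -0.772452) → (-1.948370, 0.128744)
(u(0.39), v(0.39)) ≈ (-1.9484, 0.1287)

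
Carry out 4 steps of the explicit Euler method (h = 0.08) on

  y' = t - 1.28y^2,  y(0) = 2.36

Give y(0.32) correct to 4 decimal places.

1.1168

Euler: y_{n+1} = y_n + h·f(t_n, y_n).
t=0.000000, y=2.360000: f=-7.129088 → y ← 2.360000 + 0.08·(-7.129088) = 1.789673
t=0.080000, y=1.789673: f=-4.019750 → y ← 1.789673 + 0.08·(-4.019750) = 1.468093
t=0.160000, y=1.468093: f=-2.598780 → y ← 1.468093 + 0.08·(-2.598780) = 1.260191
t=0.240000, y=1.260191: f=-1.792743 → y ← 1.260191 + 0.08·(-1.792743) = 1.116771
y(0.32) ≈ 1.1168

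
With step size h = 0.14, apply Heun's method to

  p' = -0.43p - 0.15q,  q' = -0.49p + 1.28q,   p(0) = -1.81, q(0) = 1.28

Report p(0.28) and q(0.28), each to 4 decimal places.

-1.6711, 2.1142

Heun on (p,q): k1 = f(t_n, state_n); k2 = f(t_n + h, state_n + h·k1); state_{n+1} = state_n + (h/2)·(k1 + k2).
0.000000: (-1.810000, 1.280000)
  k1 = (0.586300, 2.525300)
  predictor → (-1.727918, 1.633542)
  k2 = (0.497973, 2.937614)
  → (-1.734101, 1.662404)
0.140000: (-1.734101, 1.662404)
  k1 = (0.496303, 2.977586)
  predictor → (-1.664618, 2.079266)
  k2 = (0.403896, 3.477124)
  → (-1.671087, 2.114234)
(p(0.28), q(0.28)) ≈ (-1.6711, 2.1142)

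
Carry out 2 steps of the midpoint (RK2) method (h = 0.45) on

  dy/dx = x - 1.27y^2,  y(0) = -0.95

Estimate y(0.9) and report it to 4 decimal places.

Midpoint: k1 = f(x_n, y_n); k2 = f(x_n + h/2, y_n + (h/2)·k1); y_{n+1} = y_n + h·k2.
x=0.000000, y=-0.950000:
  k1 = f(0.000000, -0.950000) = -1.146175
  k2 = f(0.225000, -1.207889) = -1.627926
  y ← -0.950000 + 0.45·(-1.627926) = -1.682567
x=0.450000, y=-1.682567:
  k1 = f(0.450000, -1.682567) = -3.145409
  k2 = f(0.675000, -2.390284) = -6.581089
  y ← -1.682567 + 0.45·(-6.581089) = -4.644057
y(0.9) ≈ -4.6441

-4.6441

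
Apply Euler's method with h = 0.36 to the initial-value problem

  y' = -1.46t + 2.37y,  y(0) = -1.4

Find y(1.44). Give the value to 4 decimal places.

Euler: y_{n+1} = y_n + h·f(t_n, y_n).
t=0.000000, y=-1.400000: f=-3.318000 → y ← -1.400000 + 0.36·(-3.318000) = -2.594480
t=0.360000, y=-2.594480: f=-6.674518 → y ← -2.594480 + 0.36·(-6.674518) = -4.997306
t=0.720000, y=-4.997306: f=-12.894816 → y ← -4.997306 + 0.36·(-12.894816) = -9.639440
t=1.080000, y=-9.639440: f=-24.422273 → y ← -9.639440 + 0.36·(-24.422273) = -18.431458
y(1.44) ≈ -18.4315

-18.4315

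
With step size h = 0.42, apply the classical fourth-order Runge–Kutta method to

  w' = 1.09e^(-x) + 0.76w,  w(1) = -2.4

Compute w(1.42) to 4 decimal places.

-3.1386

RK4: k1 = f(x_n, w_n); k2 = f(x_n + h/2, w_n + (h/2)·k1); k3 = f(x_n + h/2, w_n + (h/2)·k2); k4 = f(x_n + h, w_n + h·k3); w_{n+1} = w_n + (h/6)·(k1 + 2k2 + 2k3 + k4).
x=1.000000, w=-2.400000:
  k1 = f(1.000000, -2.400000) = -1.423011
  k2 = f(1.210000, -2.698832) = -1.726078
  k3 = f(1.210000, -2.762476) = -1.774447
  k4 = f(1.420000, -3.145268) = -2.126935
  w ← -2.400000 + (0.42/6)·(k1 + 2k2 + 2k3 + k4) = -3.138570
w(1.42) ≈ -3.1386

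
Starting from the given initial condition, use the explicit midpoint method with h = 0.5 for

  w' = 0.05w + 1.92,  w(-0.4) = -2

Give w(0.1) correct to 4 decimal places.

-1.0786

Midpoint: k1 = f(x_n, w_n); k2 = f(x_n + h/2, w_n + (h/2)·k1); w_{n+1} = w_n + h·k2.
x=-0.400000, w=-2.000000:
  k1 = f(-0.400000, -2.000000) = 1.820000
  k2 = f(-0.150000, -1.545000) = 1.842750
  w ← -2.000000 + 0.5·1.842750 = -1.078625
w(0.1) ≈ -1.0786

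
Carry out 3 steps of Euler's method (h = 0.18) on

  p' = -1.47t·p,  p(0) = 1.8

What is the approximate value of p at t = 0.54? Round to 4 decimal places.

Euler: p_{n+1} = p_n + h·f(t_n, p_n).
t=0.000000, p=1.800000: f=0.000000 → p ← 1.800000 + 0.18·0.000000 = 1.800000
t=0.180000, p=1.800000: f=-0.476280 → p ← 1.800000 + 0.18·(-0.476280) = 1.714270
t=0.360000, p=1.714270: f=-0.907191 → p ← 1.714270 + 0.18·(-0.907191) = 1.550975
p(0.54) ≈ 1.5510

1.5510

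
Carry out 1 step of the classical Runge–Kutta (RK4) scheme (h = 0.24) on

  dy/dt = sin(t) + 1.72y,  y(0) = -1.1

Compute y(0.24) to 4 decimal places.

-1.6290

RK4: k1 = f(t_n, y_n); k2 = f(t_n + h/2, y_n + (h/2)·k1); k3 = f(t_n + h/2, y_n + (h/2)·k2); k4 = f(t_n + h, y_n + h·k3); y_{n+1} = y_n + (h/6)·(k1 + 2k2 + 2k3 + k4).
t=0.000000, y=-1.100000:
  k1 = f(0.000000, -1.100000) = -1.892000
  k2 = f(0.120000, -1.327040) = -2.162797
  k3 = f(0.120000, -1.359536) = -2.218689
  k4 = f(0.240000, -1.632485) = -2.570172
  y ← -1.100000 + (0.24/6)·(k1 + 2k2 + 2k3 + k4) = -1.629006
y(0.24) ≈ -1.6290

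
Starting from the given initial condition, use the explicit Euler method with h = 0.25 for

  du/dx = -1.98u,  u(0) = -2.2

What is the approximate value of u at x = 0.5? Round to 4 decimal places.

Euler: u_{n+1} = u_n + h·f(x_n, u_n).
x=0.000000, u=-2.200000: f=4.356000 → u ← -2.200000 + 0.25·4.356000 = -1.111000
x=0.250000, u=-1.111000: f=2.199780 → u ← -1.111000 + 0.25·2.199780 = -0.561055
u(0.5) ≈ -0.5611

-0.5611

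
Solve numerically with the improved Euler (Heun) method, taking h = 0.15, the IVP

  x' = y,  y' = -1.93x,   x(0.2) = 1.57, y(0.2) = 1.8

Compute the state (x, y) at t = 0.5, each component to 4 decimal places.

Heun on (x,y): k1 = f(t_n, state_n); k2 = f(t_n + h, state_n + h·k1); state_{n+1} = state_n + (h/2)·(k1 + k2).
0.200000: (1.570000, 1.800000)
  k1 = (1.800000, -3.030100)
  predictor → (1.840000, 1.345485)
  k2 = (1.345485, -3.551200)
  → (1.805911, 1.306402)
0.350000: (1.805911, 1.306402)
  k1 = (1.306402, -3.485409)
  predictor → (2.001872, 0.783591)
  k2 = (0.783591, -3.863612)
  → (1.962661, 0.755226)
(x(0.5), y(0.5)) ≈ (1.9627, 0.7552)

1.9627, 0.7552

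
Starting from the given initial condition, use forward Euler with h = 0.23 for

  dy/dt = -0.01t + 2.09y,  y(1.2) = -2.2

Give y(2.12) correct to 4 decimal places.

-10.6014

Euler: y_{n+1} = y_n + h·f(t_n, y_n).
t=1.200000, y=-2.200000: f=-4.610000 → y ← -2.200000 + 0.23·(-4.610000) = -3.260300
t=1.430000, y=-3.260300: f=-6.828327 → y ← -3.260300 + 0.23·(-6.828327) = -4.830815
t=1.660000, y=-4.830815: f=-10.113004 → y ← -4.830815 + 0.23·(-10.113004) = -7.156806
t=1.890000, y=-7.156806: f=-14.976625 → y ← -7.156806 + 0.23·(-14.976625) = -10.601430
y(2.12) ≈ -10.6014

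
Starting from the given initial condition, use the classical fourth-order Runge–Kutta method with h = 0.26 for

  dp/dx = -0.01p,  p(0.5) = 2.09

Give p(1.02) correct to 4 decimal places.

RK4: k1 = f(x_n, p_n); k2 = f(x_n + h/2, p_n + (h/2)·k1); k3 = f(x_n + h/2, p_n + (h/2)·k2); k4 = f(x_n + h, p_n + h·k3); p_{n+1} = p_n + (h/6)·(k1 + 2k2 + 2k3 + k4).
x=0.500000, p=2.090000:
  k1 = f(0.500000, 2.090000) = -0.020900
  k2 = f(0.630000, 2.087283) = -0.020873
  k3 = f(0.630000, 2.087287) = -0.020873
  k4 = f(0.760000, 2.084573) = -0.020846
  p ← 2.090000 + (0.26/6)·(k1 + 2k2 + 2k3 + k4) = 2.084573
x=0.760000, p=2.084573:
  k1 = f(0.760000, 2.084573) = -0.020846
  k2 = f(0.890000, 2.081863) = -0.020819
  k3 = f(0.890000, 2.081867) = -0.020819
  k4 = f(1.020000, 2.079160) = -0.020792
  p ← 2.084573 + (0.26/6)·(k1 + 2k2 + 2k3 + k4) = 2.079160
p(1.02) ≈ 2.0792

2.0792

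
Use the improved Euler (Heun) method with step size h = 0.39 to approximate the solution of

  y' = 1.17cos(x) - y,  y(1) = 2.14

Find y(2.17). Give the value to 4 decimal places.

Heun: k1 = f(x_n, y_n); k2 = f(x_n + h, y_n + h·k1); y_{n+1} = y_n + (h/2)·(k1 + k2).
x=1.000000, y=2.140000:
  k1 = f(1.000000, 2.140000) = -1.507846
  k2 = f(1.390000, 1.551940) = -1.341559
  y ← 2.140000 + (0.39/2)·(-1.507846 + (-1.341559)) = 1.584366
x=1.390000, y=1.584366:
  k1 = f(1.390000, 1.584366) = -1.373985
  k2 = f(1.780000, 1.048512) = -1.291499
  y ← 1.584366 + (0.39/2)·(-1.373985 + (-1.291499)) = 1.064597
x=1.780000, y=1.064597:
  k1 = f(1.780000, 1.064597) = -1.307583
  k2 = f(2.170000, 0.554639) = -1.214502
  y ← 1.064597 + (0.39/2)·(-1.307583 + (-1.214502)) = 0.572790
y(2.17) ≈ 0.5728

0.5728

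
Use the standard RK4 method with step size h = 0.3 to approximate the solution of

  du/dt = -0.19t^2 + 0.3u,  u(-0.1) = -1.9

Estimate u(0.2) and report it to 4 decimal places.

RK4: k1 = f(t_n, u_n); k2 = f(t_n + h/2, u_n + (h/2)·k1); k3 = f(t_n + h/2, u_n + (h/2)·k2); k4 = f(t_n + h, u_n + h·k3); u_{n+1} = u_n + (h/6)·(k1 + 2k2 + 2k3 + k4).
t=-0.100000, u=-1.900000:
  k1 = f(-0.100000, -1.900000) = -0.571900
  k2 = f(0.050000, -1.985785) = -0.596210
  k3 = f(0.050000, -1.989432) = -0.597304
  k4 = f(0.200000, -2.079191) = -0.631357
  u ← -1.900000 + (0.3/6)·(k1 + 2k2 + 2k3 + k4) = -2.079514
u(0.2) ≈ -2.0795

-2.0795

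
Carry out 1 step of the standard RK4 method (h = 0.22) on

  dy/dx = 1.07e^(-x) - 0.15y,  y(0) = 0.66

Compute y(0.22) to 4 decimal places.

RK4: k1 = f(x_n, y_n); k2 = f(x_n + h/2, y_n + (h/2)·k1); k3 = f(x_n + h/2, y_n + (h/2)·k2); k4 = f(x_n + h, y_n + h·k3); y_{n+1} = y_n + (h/6)·(k1 + 2k2 + 2k3 + k4).
x=0.000000, y=0.660000:
  k1 = f(0.000000, 0.660000) = 0.971000
  k2 = f(0.110000, 0.766810) = 0.843521
  k3 = f(0.110000, 0.752787) = 0.845624
  k4 = f(0.220000, 0.846037) = 0.731790
  y ← 0.660000 + (0.22/6)·(k1 + 2k2 + 2k3 + k4) = 0.846306
y(0.22) ≈ 0.8463

0.8463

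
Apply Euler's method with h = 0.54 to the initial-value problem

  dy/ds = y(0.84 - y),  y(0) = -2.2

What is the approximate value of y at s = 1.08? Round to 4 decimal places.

Euler: y_{n+1} = y_n + h·f(s_n, y_n).
s=0.000000, y=-2.200000: f=-6.688000 → y ← -2.200000 + 0.54·(-6.688000) = -5.811520
s=0.540000, y=-5.811520: f=-38.655442 → y ← -5.811520 + 0.54·(-38.655442) = -26.685458
y(1.08) ≈ -26.6855

-26.6855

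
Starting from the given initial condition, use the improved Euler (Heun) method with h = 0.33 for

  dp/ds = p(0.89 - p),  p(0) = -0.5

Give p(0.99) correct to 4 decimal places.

-3.6159

Heun: k1 = f(s_n, p_n); k2 = f(s_n + h, p_n + h·k1); p_{n+1} = p_n + (h/2)·(k1 + k2).
s=0.000000, p=-0.500000:
  k1 = f(0.000000, -0.500000) = -0.695000
  k2 = f(0.330000, -0.729350) = -1.181073
  p ← -0.500000 + (0.33/2)·(-0.695000 + (-1.181073)) = -0.809552
s=0.330000, p=-0.809552:
  k1 = f(0.330000, -0.809552) = -1.375876
  k2 = f(0.660000, -1.263591) = -2.721258
  p ← -0.809552 + (0.33/2)·(-1.375876 + (-2.721258)) = -1.485579
s=0.660000, p=-1.485579:
  k1 = f(0.660000, -1.485579) = -3.529111
  k2 = f(0.990000, -2.650186) = -9.382150
  p ← -1.485579 + (0.33/2)·(-3.529111 + (-9.382150)) = -3.615937
p(0.99) ≈ -3.6159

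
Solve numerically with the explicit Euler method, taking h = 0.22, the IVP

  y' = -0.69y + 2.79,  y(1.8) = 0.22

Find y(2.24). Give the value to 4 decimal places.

1.2927

Euler: y_{n+1} = y_n + h·f(x_n, y_n).
x=1.800000, y=0.220000: f=2.638200 → y ← 0.220000 + 0.22·2.638200 = 0.800404
x=2.020000, y=0.800404: f=2.237721 → y ← 0.800404 + 0.22·2.237721 = 1.292703
y(2.24) ≈ 1.2927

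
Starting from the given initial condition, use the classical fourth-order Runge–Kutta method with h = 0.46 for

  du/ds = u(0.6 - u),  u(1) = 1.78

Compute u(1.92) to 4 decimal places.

RK4: k1 = f(s_n, u_n); k2 = f(s_n + h/2, u_n + (h/2)·k1); k3 = f(s_n + h/2, u_n + (h/2)·k2); k4 = f(s_n + h, u_n + h·k3); u_{n+1} = u_n + (h/6)·(k1 + 2k2 + 2k3 + k4).
s=1.000000, u=1.780000:
  k1 = f(1.000000, 1.780000) = -2.100400
  k2 = f(1.230000, 1.296908) = -0.903826
  k3 = f(1.230000, 1.572120) = -1.528290
  k4 = f(1.460000, 1.076987) = -0.513708
  u ← 1.780000 + (0.46/6)·(k1 + 2k2 + 2k3 + k4) = 1.206661
s=1.460000, u=1.206661:
  k1 = f(1.460000, 1.206661) = -0.732034
  k2 = f(1.690000, 1.038293) = -0.455076
  k3 = f(1.690000, 1.101993) = -0.553193
  k4 = f(1.920000, 0.952192) = -0.335354
  u ← 1.206661 + (0.46/6)·(k1 + 2k2 + 2k3 + k4) = 0.970226
u(1.92) ≈ 0.9702

0.9702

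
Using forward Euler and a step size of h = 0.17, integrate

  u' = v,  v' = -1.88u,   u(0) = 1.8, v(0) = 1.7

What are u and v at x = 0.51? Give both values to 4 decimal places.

Euler on (u,v): u_{n+1} = u_n + h·u', v_{n+1} = v_n + h·v'.
0.000000: (1.800000, 1.700000); f=(1.700000, -3.384000) → (2.089000, 1.124720)
0.170000: (2.089000, 1.124720); f=(1.124720, -3.927320) → (2.280202, 0.457076)
0.340000: (2.280202, 0.457076); f=(0.457076, -4.286781) → (2.357905, -0.271677)
(u(0.51), v(0.51)) ≈ (2.3579, -0.2717)

2.3579, -0.2717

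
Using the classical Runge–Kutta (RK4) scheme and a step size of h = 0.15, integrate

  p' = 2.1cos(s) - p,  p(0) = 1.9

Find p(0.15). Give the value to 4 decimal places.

1.9267

RK4: k1 = f(s_n, p_n); k2 = f(s_n + h/2, p_n + (h/2)·k1); k3 = f(s_n + h/2, p_n + (h/2)·k2); k4 = f(s_n + h, p_n + h·k3); p_{n+1} = p_n + (h/6)·(k1 + 2k2 + 2k3 + k4).
s=0.000000, p=1.900000:
  k1 = f(0.000000, 1.900000) = 0.200000
  k2 = f(0.075000, 1.915000) = 0.179097
  k3 = f(0.075000, 1.913432) = 0.180664
  k4 = f(0.150000, 1.927100) = 0.149320
  p ← 1.900000 + (0.15/6)·(k1 + 2k2 + 2k3 + k4) = 1.926721
p(0.15) ≈ 1.9267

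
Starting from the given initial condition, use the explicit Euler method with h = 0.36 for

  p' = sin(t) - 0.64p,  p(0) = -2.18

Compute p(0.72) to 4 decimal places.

-1.1644

Euler: p_{n+1} = p_n + h·f(t_n, p_n).
t=0.000000, p=-2.180000: f=1.395200 → p ← -2.180000 + 0.36·1.395200 = -1.677728
t=0.360000, p=-1.677728: f=1.426020 → p ← -1.677728 + 0.36·1.426020 = -1.164361
p(0.72) ≈ -1.1644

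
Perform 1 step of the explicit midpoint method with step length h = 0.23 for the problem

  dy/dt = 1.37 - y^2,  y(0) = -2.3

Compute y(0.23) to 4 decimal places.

-3.7253

Midpoint: k1 = f(t_n, y_n); k2 = f(t_n + h/2, y_n + (h/2)·k1); y_{n+1} = y_n + h·k2.
t=0.000000, y=-2.300000:
  k1 = f(0.000000, -2.300000) = -3.920000
  k2 = f(0.115000, -2.750800) = -6.196901
  y ← -2.300000 + 0.23·(-6.196901) = -3.725287
y(0.23) ≈ -3.7253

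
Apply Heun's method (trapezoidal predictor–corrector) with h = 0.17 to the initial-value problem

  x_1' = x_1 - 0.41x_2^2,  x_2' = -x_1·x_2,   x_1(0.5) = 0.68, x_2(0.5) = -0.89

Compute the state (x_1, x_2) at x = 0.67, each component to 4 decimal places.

0.7515, -0.7890

Heun on (x_1,x_2): k1 = f(x_n, state_n); k2 = f(x_n + h, state_n + h·k1); state_{n+1} = state_n + (h/2)·(k1 + k2).
0.500000: (0.680000, -0.890000)
  k1 = (0.355239, 0.605200)
  predictor → (0.740391, -0.787116)
  k2 = (0.486374, 0.582773)
  → (0.751537, -0.789022)
(x_1(0.67), x_2(0.67)) ≈ (0.7515, -0.7890)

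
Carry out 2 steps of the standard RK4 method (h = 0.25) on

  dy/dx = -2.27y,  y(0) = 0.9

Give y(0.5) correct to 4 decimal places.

RK4: k1 = f(x_n, y_n); k2 = f(x_n + h/2, y_n + (h/2)·k1); k3 = f(x_n + h/2, y_n + (h/2)·k2); k4 = f(x_n + h, y_n + h·k3); y_{n+1} = y_n + (h/6)·(k1 + 2k2 + 2k3 + k4).
x=0.000000, y=0.900000:
  k1 = f(0.000000, 0.900000) = -2.043000
  k2 = f(0.125000, 0.644625) = -1.463299
  k3 = f(0.125000, 0.717088) = -1.627789
  k4 = f(0.250000, 0.493053) = -1.119230
  y ← 0.900000 + (0.25/6)·(k1 + 2k2 + 2k3 + k4) = 0.510650
x=0.250000, y=0.510650:
  k1 = f(0.250000, 0.510650) = -1.159175
  k2 = f(0.375000, 0.365753) = -0.830259
  k3 = f(0.375000, 0.406867) = -0.923589
  k4 = f(0.500000, 0.279753) = -0.635038
  y ← 0.510650 + (0.25/6)·(k1 + 2k2 + 2k3 + k4) = 0.289737
y(0.5) ≈ 0.2897

0.2897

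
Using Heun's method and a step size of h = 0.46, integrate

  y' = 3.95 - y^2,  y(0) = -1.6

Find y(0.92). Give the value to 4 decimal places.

Heun: k1 = f(s_n, y_n); k2 = f(s_n + h, y_n + h·k1); y_{n+1} = y_n + (h/2)·(k1 + k2).
s=0.000000, y=-1.600000:
  k1 = f(0.000000, -1.600000) = 1.390000
  k2 = f(0.460000, -0.960600) = 3.027248
  y ← -1.600000 + (0.46/2)·(1.390000 + 3.027248) = -0.584033
s=0.460000, y=-0.584033:
  k1 = f(0.460000, -0.584033) = 3.608905
  k2 = f(0.920000, 1.076063) = 2.792087
  y ← -0.584033 + (0.46/2)·(3.608905 + 2.792087) = 0.888195
y(0.92) ≈ 0.8882

0.8882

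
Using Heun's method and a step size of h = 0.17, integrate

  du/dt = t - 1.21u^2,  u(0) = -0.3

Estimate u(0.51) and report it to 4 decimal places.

Heun: k1 = f(t_n, u_n); k2 = f(t_n + h, u_n + h·k1); u_{n+1} = u_n + (h/2)·(k1 + k2).
t=0.000000, u=-0.300000:
  k1 = f(0.000000, -0.300000) = -0.108900
  k2 = f(0.170000, -0.318513) = 0.047245
  u ← -0.300000 + (0.17/2)·(-0.108900 + 0.047245) = -0.305241
t=0.170000, u=-0.305241:
  k1 = f(0.170000, -0.305241) = 0.057262
  k2 = f(0.340000, -0.295506) = 0.234338
  u ← -0.305241 + (0.17/2)·(0.057262 + 0.234338) = -0.280455
t=0.340000, u=-0.280455:
  k1 = f(0.340000, -0.280455) = 0.244828
  k2 = f(0.510000, -0.238834) = 0.440980
  u ← -0.280455 + (0.17/2)·(0.244828 + 0.440980) = -0.222161
u(0.51) ≈ -0.2222

-0.2222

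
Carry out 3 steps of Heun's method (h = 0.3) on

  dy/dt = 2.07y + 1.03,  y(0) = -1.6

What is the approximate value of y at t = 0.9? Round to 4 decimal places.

Heun: k1 = f(t_n, y_n); k2 = f(t_n + h, y_n + h·k1); y_{n+1} = y_n + (h/2)·(k1 + k2).
t=0.000000, y=-1.600000:
  k1 = f(0.000000, -1.600000) = -2.282000
  k2 = f(0.300000, -2.284600) = -3.699122
  y ← -1.600000 + (0.3/2)·(-2.282000 + (-3.699122)) = -2.497168
t=0.300000, y=-2.497168:
  k1 = f(0.300000, -2.497168) = -4.139138
  k2 = f(0.600000, -3.738910) = -6.709543
  y ← -2.497168 + (0.3/2)·(-4.139138 + (-6.709543)) = -4.124471
t=0.600000, y=-4.124471:
  k1 = f(0.600000, -4.124471) = -7.507654
  k2 = f(0.900000, -6.376767) = -12.169907
  y ← -4.124471 + (0.3/2)·(-7.507654 + (-12.169907)) = -7.076105
y(0.9) ≈ -7.0761

-7.0761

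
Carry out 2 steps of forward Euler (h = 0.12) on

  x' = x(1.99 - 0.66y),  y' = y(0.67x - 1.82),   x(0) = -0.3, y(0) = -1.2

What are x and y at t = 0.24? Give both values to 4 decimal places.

Euler on (x,y): x_{n+1} = x_n + h·x', y_{n+1} = y_n + h·y'.
0.000000: (-0.300000, -1.200000); f=(-0.834600, 2.425200) → (-0.400152, -0.908976)
0.120000: (-0.400152, -0.908976); f=(-1.036363, 1.898034) → (-0.524516, -0.681212)
(x(0.24), y(0.24)) ≈ (-0.5245, -0.6812)

-0.5245, -0.6812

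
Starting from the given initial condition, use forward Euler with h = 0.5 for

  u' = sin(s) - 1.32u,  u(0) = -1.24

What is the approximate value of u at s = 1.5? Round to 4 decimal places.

0.4535

Euler: u_{n+1} = u_n + h·f(s_n, u_n).
s=0.000000, u=-1.240000: f=1.636800 → u ← -1.240000 + 0.5·1.636800 = -0.421600
s=0.500000, u=-0.421600: f=1.035938 → u ← -0.421600 + 0.5·1.035938 = 0.096369
s=1.000000, u=0.096369: f=0.714264 → u ← 0.096369 + 0.5·0.714264 = 0.453501
u(1.5) ≈ 0.4535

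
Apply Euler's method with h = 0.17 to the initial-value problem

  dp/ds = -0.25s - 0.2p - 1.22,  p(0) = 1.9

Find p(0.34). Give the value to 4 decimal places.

Euler: p_{n+1} = p_n + h·f(s_n, p_n).
s=0.000000, p=1.900000: f=-1.600000 → p ← 1.900000 + 0.17·(-1.600000) = 1.628000
s=0.170000, p=1.628000: f=-1.588100 → p ← 1.628000 + 0.17·(-1.588100) = 1.358023
p(0.34) ≈ 1.3580

1.3580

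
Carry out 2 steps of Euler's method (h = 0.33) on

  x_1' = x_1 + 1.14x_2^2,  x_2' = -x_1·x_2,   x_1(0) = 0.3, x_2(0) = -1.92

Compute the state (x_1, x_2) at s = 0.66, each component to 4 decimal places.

3.5010, -0.7104

Euler on (x_1,x_2): x_1_{n+1} = x_1_n + h·x_1', x_2_{n+1} = x_2_n + h·x_2'.
0.000000: (0.300000, -1.920000); f=(4.502496, 0.576000) → (1.785824, -1.729920)
0.330000: (1.785824, -1.729920); f=(5.197414, 3.089332) → (3.500970, -0.710440)
(x_1(0.66), x_2(0.66)) ≈ (3.5010, -0.7104)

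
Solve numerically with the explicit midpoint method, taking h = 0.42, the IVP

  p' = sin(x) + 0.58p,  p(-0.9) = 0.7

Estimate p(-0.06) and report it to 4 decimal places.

0.6078

Midpoint: k1 = f(x_n, p_n); k2 = f(x_n + h/2, p_n + (h/2)·k1); p_{n+1} = p_n + h·k2.
x=-0.900000, p=0.700000:
  k1 = f(-0.900000, 0.700000) = -0.377327
  k2 = f(-0.690000, 0.620761) = -0.276496
  p ← 0.700000 + 0.42·(-0.276496) = 0.583872
x=-0.480000, p=0.583872:
  k1 = f(-0.480000, 0.583872) = -0.123134
  k2 = f(-0.270000, 0.558014) = 0.056917
  p ← 0.583872 + 0.42·0.056917 = 0.607777
p(-0.06) ≈ 0.6078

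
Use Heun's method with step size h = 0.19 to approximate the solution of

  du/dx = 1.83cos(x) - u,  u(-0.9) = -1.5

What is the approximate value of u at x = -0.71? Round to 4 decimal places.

-1.0227

Heun: k1 = f(x_n, u_n); k2 = f(x_n + h, u_n + h·k1); u_{n+1} = u_n + (h/2)·(k1 + k2).
x=-0.900000, u=-1.500000:
  k1 = f(-0.900000, -1.500000) = 2.637546
  k2 = f(-0.710000, -0.998866) = 2.386668
  u ← -1.500000 + (0.19/2)·(2.637546 + 2.386668) = -1.022700
u(-0.71) ≈ -1.0227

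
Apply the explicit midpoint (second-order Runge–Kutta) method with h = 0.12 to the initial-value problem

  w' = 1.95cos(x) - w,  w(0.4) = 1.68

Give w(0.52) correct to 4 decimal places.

1.6872

Midpoint: k1 = f(x_n, w_n); k2 = f(x_n + h/2, w_n + (h/2)·k1); w_{n+1} = w_n + h·k2.
x=0.400000, w=1.680000:
  k1 = f(0.400000, 1.680000) = 0.116069
  k2 = f(0.460000, 1.686964) = 0.060338
  w ← 1.680000 + 0.12·0.060338 = 1.687241
w(0.52) ≈ 1.6872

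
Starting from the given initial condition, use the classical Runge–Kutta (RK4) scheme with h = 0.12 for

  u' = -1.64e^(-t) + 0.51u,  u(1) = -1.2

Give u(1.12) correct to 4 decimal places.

RK4: k1 = f(t_n, u_n); k2 = f(t_n + h/2, u_n + (h/2)·k1); k3 = f(t_n + h/2, u_n + (h/2)·k2); k4 = f(t_n + h, u_n + h·k3); u_{n+1} = u_n + (h/6)·(k1 + 2k2 + 2k3 + k4).
t=1.000000, u=-1.200000:
  k1 = f(1.000000, -1.200000) = -1.215322
  k2 = f(1.060000, -1.272919) = -1.217376
  k3 = f(1.060000, -1.273043) = -1.217439
  k4 = f(1.120000, -1.346093) = -1.221606
  u ← -1.200000 + (0.12/6)·(k1 + 2k2 + 2k3 + k4) = -1.346131
u(1.12) ≈ -1.3461

-1.3461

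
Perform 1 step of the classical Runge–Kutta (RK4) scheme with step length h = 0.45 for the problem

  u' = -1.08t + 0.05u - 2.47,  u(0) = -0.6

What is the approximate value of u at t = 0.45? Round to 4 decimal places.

RK4: k1 = f(t_n, u_n); k2 = f(t_n + h/2, u_n + (h/2)·k1); k3 = f(t_n + h/2, u_n + (h/2)·k2); k4 = f(t_n + h, u_n + h·k3); u_{n+1} = u_n + (h/6)·(k1 + 2k2 + 2k3 + k4).
t=0.000000, u=-0.600000:
  k1 = f(0.000000, -0.600000) = -2.500000
  k2 = f(0.225000, -1.162500) = -2.771125
  k3 = f(0.225000, -1.223503) = -2.774175
  k4 = f(0.450000, -1.848379) = -3.048419
  u ← -0.600000 + (0.45/6)·(k1 + 2k2 + 2k3 + k4) = -1.847926
u(0.45) ≈ -1.8479

-1.8479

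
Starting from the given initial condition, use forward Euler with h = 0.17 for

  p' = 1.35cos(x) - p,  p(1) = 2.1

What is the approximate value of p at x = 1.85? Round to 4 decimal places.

Euler: p_{n+1} = p_n + h·f(x_n, p_n).
x=1.000000, p=2.100000: f=-1.370592 → p ← 2.100000 + 0.17·(-1.370592) = 1.866999
x=1.170000, p=1.866999: f=-1.340295 → p ← 1.866999 + 0.17·(-1.340295) = 1.639149
x=1.340000, p=1.639149: f=-1.330333 → p ← 1.639149 + 0.17·(-1.330333) = 1.412993
x=1.510000, p=1.412993: f=-1.330968 → p ← 1.412993 + 0.17·(-1.330968) = 1.186728
x=1.680000, p=1.186728: f=-1.333860 → p ← 1.186728 + 0.17·(-1.333860) = 0.959972
p(1.85) ≈ 0.9600

0.9600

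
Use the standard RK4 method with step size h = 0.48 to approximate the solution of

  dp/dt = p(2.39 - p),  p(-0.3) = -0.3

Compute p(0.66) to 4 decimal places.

-24.2572

RK4: k1 = f(t_n, p_n); k2 = f(t_n + h/2, p_n + (h/2)·k1); k3 = f(t_n + h/2, p_n + (h/2)·k2); k4 = f(t_n + h, p_n + h·k3); p_{n+1} = p_n + (h/6)·(k1 + 2k2 + 2k3 + k4).
t=-0.300000, p=-0.300000:
  k1 = f(-0.300000, -0.300000) = -0.807000
  k2 = f(-0.060000, -0.493680) = -1.423615
  k3 = f(-0.060000, -0.641668) = -1.945323
  k4 = f(0.180000, -1.233755) = -4.470826
  p ← -0.300000 + (0.48/6)·(k1 + 2k2 + 2k3 + k4) = -1.261256
t=0.180000, p=-1.261256:
  k1 = f(0.180000, -1.261256) = -4.605169
  k2 = f(0.420000, -2.366497) = -11.256235
  k3 = f(0.420000, -3.962753) = -25.174386
  k4 = f(0.660000, -13.344962) = -209.982459
  p ← -1.261256 + (0.48/6)·(k1 + 2k2 + 2k3 + k4) = -24.257166
p(0.66) ≈ -24.2572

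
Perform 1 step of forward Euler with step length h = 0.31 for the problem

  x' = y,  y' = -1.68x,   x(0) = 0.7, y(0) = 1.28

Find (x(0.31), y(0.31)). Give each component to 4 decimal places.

Euler on (x,y): x_{n+1} = x_n + h·x', y_{n+1} = y_n + h·y'.
0.000000: (0.700000, 1.280000); f=(1.280000, -1.176000) → (1.096800, 0.915440)
(x(0.31), y(0.31)) ≈ (1.0968, 0.9154)

1.0968, 0.9154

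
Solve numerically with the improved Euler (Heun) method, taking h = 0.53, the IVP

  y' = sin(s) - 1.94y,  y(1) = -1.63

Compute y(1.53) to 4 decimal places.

Heun: k1 = f(s_n, y_n); k2 = f(s_n + h, y_n + h·k1); y_{n+1} = y_n + (h/2)·(k1 + k2).
s=1.000000, y=-1.630000:
  k1 = f(1.000000, -1.630000) = 4.003671
  k2 = f(1.530000, 0.491946) = 0.044793
  y ← -1.630000 + (0.53/2)·(4.003671 + 0.044793) = -0.557157
y(1.53) ≈ -0.5572

-0.5572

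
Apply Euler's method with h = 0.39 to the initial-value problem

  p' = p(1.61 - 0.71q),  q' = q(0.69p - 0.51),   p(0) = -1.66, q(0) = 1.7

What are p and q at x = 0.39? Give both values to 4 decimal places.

-1.9209, 0.6025

Euler on (p,q): p_{n+1} = p_n + h·p', q_{n+1} = q_n + h·q'.
0.000000: (-1.660000, 1.700000); f=(-0.668980, -2.814180) → (-1.920902, 0.602470)
(p(0.39), q(0.39)) ≈ (-1.9209, 0.6025)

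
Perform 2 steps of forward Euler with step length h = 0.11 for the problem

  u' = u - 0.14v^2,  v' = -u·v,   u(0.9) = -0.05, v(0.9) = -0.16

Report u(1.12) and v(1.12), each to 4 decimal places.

-0.0624, -0.1619

Euler on (u,v): u_{n+1} = u_n + h·u', v_{n+1} = v_n + h·v'.
0.900000: (-0.050000, -0.160000); f=(-0.053584, -0.008000) → (-0.055894, -0.160880)
1.010000: (-0.055894, -0.160880); f=(-0.059518, -0.008992) → (-0.062441, -0.161869)
(u(1.12), v(1.12)) ≈ (-0.0624, -0.1619)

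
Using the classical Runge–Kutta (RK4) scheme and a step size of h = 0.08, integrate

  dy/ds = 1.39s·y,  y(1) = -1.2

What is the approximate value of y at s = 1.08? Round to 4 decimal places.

-1.3471

RK4: k1 = f(s_n, y_n); k2 = f(s_n + h/2, y_n + (h/2)·k1); k3 = f(s_n + h/2, y_n + (h/2)·k2); k4 = f(s_n + h, y_n + h·k3); y_{n+1} = y_n + (h/6)·(k1 + 2k2 + 2k3 + k4).
s=1.000000, y=-1.200000:
  k1 = f(1.000000, -1.200000) = -1.668000
  k2 = f(1.040000, -1.266720) = -1.831170
  k3 = f(1.040000, -1.273247) = -1.840606
  k4 = f(1.080000, -1.347248) = -2.022489
  y ← -1.200000 + (0.08/6)·(k1 + 2k2 + 2k3 + k4) = -1.347121
y(1.08) ≈ -1.3471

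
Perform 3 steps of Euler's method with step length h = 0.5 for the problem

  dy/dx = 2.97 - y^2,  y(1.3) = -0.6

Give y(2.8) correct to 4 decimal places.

Euler: y_{n+1} = y_n + h·f(x_n, y_n).
x=1.300000, y=-0.600000: f=2.610000 → y ← -0.600000 + 0.5·2.610000 = 0.705000
x=1.800000, y=0.705000: f=2.472975 → y ← 0.705000 + 0.5·2.472975 = 1.941488
x=2.300000, y=1.941488: f=-0.799374 → y ← 1.941488 + 0.5·(-0.799374) = 1.541801
y(2.8) ≈ 1.5418

1.5418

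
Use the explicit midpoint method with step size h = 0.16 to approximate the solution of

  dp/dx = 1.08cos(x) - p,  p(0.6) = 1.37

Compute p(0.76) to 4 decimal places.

1.2913

Midpoint: k1 = f(x_n, p_n); k2 = f(x_n + h/2, p_n + (h/2)·k1); p_{n+1} = p_n + h·k2.
x=0.600000, p=1.370000:
  k1 = f(0.600000, 1.370000) = -0.478638
  k2 = f(0.680000, 1.331709) = -0.491930
  p ← 1.370000 + 0.16·(-0.491930) = 1.291291
p(0.76) ≈ 1.2913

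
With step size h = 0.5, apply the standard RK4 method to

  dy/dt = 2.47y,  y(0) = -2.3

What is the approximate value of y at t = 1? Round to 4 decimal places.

RK4: k1 = f(t_n, y_n); k2 = f(t_n + h/2, y_n + (h/2)·k1); k3 = f(t_n + h/2, y_n + (h/2)·k2); k4 = f(t_n + h, y_n + h·k3); y_{n+1} = y_n + (h/6)·(k1 + 2k2 + 2k3 + k4).
t=0.000000, y=-2.300000:
  k1 = f(0.000000, -2.300000) = -5.681000
  k2 = f(0.250000, -3.720250) = -9.189018
  k3 = f(0.250000, -4.597254) = -11.355218
  k4 = f(0.500000, -7.977609) = -19.704695
  y ← -2.300000 + (0.5/6)·(k1 + 2k2 + 2k3 + k4) = -7.839514
t=0.500000, y=-7.839514:
  k1 = f(0.500000, -7.839514) = -19.363599
  k2 = f(0.750000, -12.680414) = -31.320622
  k3 = f(0.750000, -15.669669) = -38.704083
  k4 = f(1.000000, -27.191555) = -67.163142
  y ← -7.839514 + (0.5/6)·(k1 + 2k2 + 2k3 + k4) = -26.720860
y(1) ≈ -26.7209

-26.7209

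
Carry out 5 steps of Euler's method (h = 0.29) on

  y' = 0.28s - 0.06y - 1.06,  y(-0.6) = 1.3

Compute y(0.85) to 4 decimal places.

Euler: y_{n+1} = y_n + h·f(s_n, y_n).
s=-0.600000, y=1.300000: f=-1.306000 → y ← 1.300000 + 0.29·(-1.306000) = 0.921260
s=-0.310000, y=0.921260: f=-1.202076 → y ← 0.921260 + 0.29·(-1.202076) = 0.572658
s=-0.020000, y=0.572658: f=-1.099959 → y ← 0.572658 + 0.29·(-1.099959) = 0.253670
s=0.270000, y=0.253670: f=-0.999620 → y ← 0.253670 + 0.29·(-0.999620) = -0.036220
s=0.560000, y=-0.036220: f=-0.901027 → y ← -0.036220 + 0.29·(-0.901027) = -0.297518
y(0.85) ≈ -0.2975

-0.2975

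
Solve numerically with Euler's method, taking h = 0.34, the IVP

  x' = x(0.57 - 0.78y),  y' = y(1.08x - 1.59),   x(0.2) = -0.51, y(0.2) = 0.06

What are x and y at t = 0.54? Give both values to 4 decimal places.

-0.6007, 0.0163

Euler on (x,y): x_{n+1} = x_n + h·x', y_{n+1} = y_n + h·y'.
0.200000: (-0.510000, 0.060000); f=(-0.266832, -0.128448) → (-0.600723, 0.016328)
(x(0.54), y(0.54)) ≈ (-0.6007, 0.0163)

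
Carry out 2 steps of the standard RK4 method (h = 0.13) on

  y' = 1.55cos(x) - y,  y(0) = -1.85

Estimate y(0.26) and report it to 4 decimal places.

-1.0758

RK4: k1 = f(x_n, y_n); k2 = f(x_n + h/2, y_n + (h/2)·k1); k3 = f(x_n + h/2, y_n + (h/2)·k2); k4 = f(x_n + h, y_n + h·k3); y_{n+1} = y_n + (h/6)·(k1 + 2k2 + 2k3 + k4).
x=0.000000, y=-1.850000:
  k1 = f(0.000000, -1.850000) = 3.400000
  k2 = f(0.065000, -1.629000) = 3.175727
  k3 = f(0.065000, -1.643578) = 3.190305
  k4 = f(0.130000, -1.435260) = 2.972181
  y ← -1.850000 + (0.13/6)·(k1 + 2k2 + 2k3 + k4) = -1.436075
x=0.130000, y=-1.436075:
  k1 = f(0.130000, -1.436075) = 2.972996
  k2 = f(0.195000, -1.242830) = 2.763454
  k3 = f(0.195000, -1.256450) = 2.777074
  k4 = f(0.260000, -1.075055) = 2.572960
  y ← -1.436075 + (0.13/6)·(k1 + 2k2 + 2k3 + k4) = -1.075823
y(0.26) ≈ -1.0758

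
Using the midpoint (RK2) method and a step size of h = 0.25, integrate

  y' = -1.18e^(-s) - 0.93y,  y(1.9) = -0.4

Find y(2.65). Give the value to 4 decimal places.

-0.2634

Midpoint: k1 = f(s_n, y_n); k2 = f(s_n + h/2, y_n + (h/2)·k1); y_{n+1} = y_n + h·k2.
s=1.900000, y=-0.400000:
  k1 = f(1.900000, -0.400000) = 0.195509
  k2 = f(2.025000, -0.375561) = 0.193519
  y ← -0.400000 + 0.25·0.193519 = -0.351620
s=2.150000, y=-0.351620:
  k1 = f(2.150000, -0.351620) = 0.189555
  k2 = f(2.275000, -0.327926) = 0.183671
  y ← -0.351620 + 0.25·0.183671 = -0.305703
s=2.400000, y=-0.305703:
  k1 = f(2.400000, -0.305703) = 0.177256
  k2 = f(2.525000, -0.283545) = 0.169229
  y ← -0.305703 + 0.25·0.169229 = -0.263395
y(2.65) ≈ -0.2634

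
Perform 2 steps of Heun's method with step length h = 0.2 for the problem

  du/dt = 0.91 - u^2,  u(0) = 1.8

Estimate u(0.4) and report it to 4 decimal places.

1.2932

Heun: k1 = f(t_n, u_n); k2 = f(t_n + h, u_n + h·k1); u_{n+1} = u_n + (h/2)·(k1 + k2).
t=0.000000, u=1.800000:
  k1 = f(0.000000, 1.800000) = -2.330000
  k2 = f(0.200000, 1.334000) = -0.869556
  u ← 1.800000 + (0.2/2)·(-2.330000 + (-0.869556)) = 1.480044
t=0.200000, u=1.480044:
  k1 = f(0.200000, 1.480044) = -1.280531
  k2 = f(0.400000, 1.223938) = -0.588025
  u ← 1.480044 + (0.2/2)·(-1.280531 + (-0.588025)) = 1.293189
u(0.4) ≈ 1.2932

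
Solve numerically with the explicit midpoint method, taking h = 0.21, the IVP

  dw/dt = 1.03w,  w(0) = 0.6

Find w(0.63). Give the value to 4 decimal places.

Midpoint: k1 = f(t_n, w_n); k2 = f(t_n + h/2, w_n + (h/2)·k1); w_{n+1} = w_n + h·k2.
t=0.000000, w=0.600000:
  k1 = f(0.000000, 0.600000) = 0.618000
  k2 = f(0.105000, 0.664890) = 0.684837
  w ← 0.600000 + 0.21·0.684837 = 0.743816
t=0.210000, w=0.743816:
  k1 = f(0.210000, 0.743816) = 0.766130
  k2 = f(0.315000, 0.824259) = 0.848987
  w ← 0.743816 + 0.21·0.848987 = 0.922103
t=0.420000, w=0.922103:
  k1 = f(0.420000, 0.922103) = 0.949766
  k2 = f(0.525000, 1.021828) = 1.052483
  w ← 0.922103 + 0.21·1.052483 = 1.143125
w(0.63) ≈ 1.1431

1.1431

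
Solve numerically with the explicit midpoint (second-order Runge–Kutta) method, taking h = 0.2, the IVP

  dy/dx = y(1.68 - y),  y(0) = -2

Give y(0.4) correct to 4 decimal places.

Midpoint: k1 = f(x_n, y_n); k2 = f(x_n + h/2, y_n + (h/2)·k1); y_{n+1} = y_n + h·k2.
x=0.000000, y=-2.000000:
  k1 = f(0.000000, -2.000000) = -7.360000
  k2 = f(0.100000, -2.736000) = -12.082176
  y ← -2.000000 + 0.2·(-12.082176) = -4.416435
x=0.200000, y=-4.416435:
  k1 = f(0.200000, -4.416435) = -26.924511
  k2 = f(0.300000, -7.108886) = -62.479193
  y ← -4.416435 + 0.2·(-62.479193) = -16.912274
y(0.4) ≈ -16.9123

-16.9123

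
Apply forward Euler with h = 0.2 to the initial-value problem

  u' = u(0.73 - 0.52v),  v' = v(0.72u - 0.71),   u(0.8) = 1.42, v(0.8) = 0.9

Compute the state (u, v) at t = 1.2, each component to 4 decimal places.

Euler on (u,v): u_{n+1} = u_n + h·u', v_{n+1} = v_n + h·v'.
0.800000: (1.420000, 0.900000); f=(0.372040, 0.281160) → (1.494408, 0.956232)
1.000000: (1.494408, 0.956232); f=(0.347837, 0.349956) → (1.563975, 1.026223)
(u(1.2), v(1.2)) ≈ (1.5640, 1.0262)

1.5640, 1.0262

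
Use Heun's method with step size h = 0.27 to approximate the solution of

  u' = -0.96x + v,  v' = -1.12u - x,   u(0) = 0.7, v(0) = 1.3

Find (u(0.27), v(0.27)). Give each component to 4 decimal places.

0.9874, 0.9988

Heun on (u,v): k1 = f(x_n, state_n); k2 = f(x_n + h, state_n + h·k1); state_{n+1} = state_n + (h/2)·(k1 + k2).
0.000000: (0.700000, 1.300000)
  k1 = (1.300000, -0.784000)
  predictor → (1.051000, 1.088320)
  k2 = (0.829120, -1.447120)
  → (0.987431, 0.998799)
(u(0.27), v(0.27)) ≈ (0.9874, 0.9988)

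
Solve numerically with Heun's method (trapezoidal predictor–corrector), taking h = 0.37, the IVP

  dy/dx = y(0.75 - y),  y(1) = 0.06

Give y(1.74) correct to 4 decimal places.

Heun: k1 = f(x_n, y_n); k2 = f(x_n + h, y_n + h·k1); y_{n+1} = y_n + (h/2)·(k1 + k2).
x=1.000000, y=0.060000:
  k1 = f(1.000000, 0.060000) = 0.041400
  k2 = f(1.370000, 0.075318) = 0.050816
  y ← 0.060000 + (0.37/2)·(0.041400 + 0.050816) = 0.077060
x=1.370000, y=0.077060:
  k1 = f(1.370000, 0.077060) = 0.051857
  k2 = f(1.740000, 0.096247) = 0.062922
  y ← 0.077060 + (0.37/2)·(0.051857 + 0.062922) = 0.098294
y(1.74) ≈ 0.0983

0.0983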